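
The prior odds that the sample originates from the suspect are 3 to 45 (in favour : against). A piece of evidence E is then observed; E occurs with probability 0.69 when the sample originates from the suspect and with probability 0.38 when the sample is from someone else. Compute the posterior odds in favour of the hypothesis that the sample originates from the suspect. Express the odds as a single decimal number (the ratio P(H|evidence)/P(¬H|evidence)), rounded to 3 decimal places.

Posterior odds ≈ 0.121

Prior odds = 3/45 = 0.066667. In log-odds, ln(0.066667) = -2.7081.
Add log likelihood ratio: ln(1.8158) = 0.59652.
Posterior log-odds = -2.1115, so posterior odds = exp(-2.1115) = 0.12105.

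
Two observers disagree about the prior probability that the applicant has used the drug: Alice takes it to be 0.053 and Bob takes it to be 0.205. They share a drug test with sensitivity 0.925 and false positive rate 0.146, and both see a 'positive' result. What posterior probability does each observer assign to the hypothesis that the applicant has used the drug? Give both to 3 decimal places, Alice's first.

The likelihood ratio for a 'positive' result is 0.925/0.146 = 6.3356.
Alice: prior odds 0.053/0.947 = 0.055966; posterior odds 0.35458; posterior probability 0.262.
Bob: prior odds 0.205/0.795 = 0.25786; posterior odds 1.6337; posterior probability 0.620.

Alice: 0.262; Bob: 0.620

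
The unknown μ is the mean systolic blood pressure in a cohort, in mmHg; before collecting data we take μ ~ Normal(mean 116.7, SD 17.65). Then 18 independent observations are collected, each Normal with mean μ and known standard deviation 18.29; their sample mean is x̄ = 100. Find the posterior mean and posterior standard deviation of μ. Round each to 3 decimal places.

Posterior mean ≈ 100.940; posterior SD ≈ 4.188

With known σ, the Normal prior is conjugate. Weight on the data is w = (n/σ²)/(n/σ² + 1/τ₀²) = 0.0538078/(0.0538078+0.00321004) = 0.94370.
Posterior mean = w·x̄ + (1−w)·μ₀ = 0.94370·100 + 0.056299·116.7 = 100.940. Posterior variance = 1/(0.0538078+0.00321004) = 17.5384, so SD = 4.188.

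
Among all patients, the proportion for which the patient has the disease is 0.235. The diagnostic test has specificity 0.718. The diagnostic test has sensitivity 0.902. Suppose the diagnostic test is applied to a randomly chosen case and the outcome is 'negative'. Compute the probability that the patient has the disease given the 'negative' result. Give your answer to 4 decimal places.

P(H | E) ≈ 0.0402

Let H be the event that the patient has the disease. P(H) = 0.235, so P(¬H) = 0.765. With E the 'negative' result, P(E|H) = 0.098 and P(E|¬H) = 0.718.
P(E) = 0.098·0.235 + 0.718·0.765 = 0.023030 + 0.54927 = 0.57230.
By Bayes' theorem, P(H|E) = 0.023030 / 0.57230 = 0.0402.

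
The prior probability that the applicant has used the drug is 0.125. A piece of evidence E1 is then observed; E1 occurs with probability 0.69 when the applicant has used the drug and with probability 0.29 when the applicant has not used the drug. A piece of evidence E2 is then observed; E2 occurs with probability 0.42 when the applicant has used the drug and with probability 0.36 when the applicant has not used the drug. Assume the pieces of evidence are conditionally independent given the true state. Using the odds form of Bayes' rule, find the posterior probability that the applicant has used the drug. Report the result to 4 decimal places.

Posterior probability ≈ 0.2840

Prior odds = 0.125/(1−0.125) = 0.14286.
Likelihood ratio for E1 = 0.69/0.29 = 2.3793.
Likelihood ratio for E2 = 0.42/0.36 = 1.1667.
Posterior odds = prior odds × LR₁ × LR₂ = 0.39655.
Posterior probability = odds/(1+odds) = 0.39655/1.3966 = 0.2840.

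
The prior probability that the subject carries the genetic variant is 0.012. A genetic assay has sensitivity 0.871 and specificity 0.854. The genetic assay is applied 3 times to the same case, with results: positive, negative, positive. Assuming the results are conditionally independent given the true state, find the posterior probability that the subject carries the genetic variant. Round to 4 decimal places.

Let H be the event that the subject carries the genetic variant; start with P(H) = 0.012. P('positive'|H) = 0.871, P('positive'|¬H) = 0.146.
Update on result 1 ('positive'): P(H) ← 0.871·0.0120 / (0.871·0.0120 + 0.146·0.9880) = 0.010452/0.15470 = 0.0676.
Update on result 2 ('negative'): P(H) ← 0.129·0.0676 / (0.129·0.0676 + 0.854·0.9324) = 0.0087156/0.80502 = 0.0108.
Update on result 3 ('positive'): P(H) ← 0.871·0.0108 / (0.871·0.0108 + 0.146·0.9892) = 0.0094300/0.15385 = 0.0613.

Posterior P(H) ≈ 0.0613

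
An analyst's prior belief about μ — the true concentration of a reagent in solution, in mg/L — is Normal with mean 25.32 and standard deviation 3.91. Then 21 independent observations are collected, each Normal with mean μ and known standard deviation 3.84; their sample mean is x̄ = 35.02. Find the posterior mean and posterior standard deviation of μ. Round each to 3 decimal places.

With known σ, the Normal prior is conjugate. Weight on the data is w = (n/σ²)/(n/σ² + 1/τ₀²) = 1.42415/(1.42415+0.0654104) = 0.95609.
Posterior mean = w·x̄ + (1−w)·μ₀ = 0.95609·35.02 + 0.043912·25.32 = 34.594. Posterior variance = 1/(1.42415+0.0654104) = 0.671337, so SD = 0.819.

Posterior mean ≈ 34.594; posterior SD ≈ 0.819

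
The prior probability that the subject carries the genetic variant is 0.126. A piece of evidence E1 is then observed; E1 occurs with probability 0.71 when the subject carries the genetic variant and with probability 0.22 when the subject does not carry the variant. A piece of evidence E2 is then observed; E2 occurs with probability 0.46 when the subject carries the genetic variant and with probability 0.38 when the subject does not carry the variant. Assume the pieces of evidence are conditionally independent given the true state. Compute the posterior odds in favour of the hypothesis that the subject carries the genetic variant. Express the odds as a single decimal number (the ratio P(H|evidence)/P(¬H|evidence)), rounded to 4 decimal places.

Posterior odds ≈ 0.5632

Prior odds = 0.126/(1−0.126) = 0.14416. In log-odds, ln(0.14416) = -1.9368.
Add log likelihood ratios: ln(3.2273) + ln(1.2105) = 1.3627.
Posterior log-odds = -0.57411, so posterior odds = exp(-0.57411) = 0.56321.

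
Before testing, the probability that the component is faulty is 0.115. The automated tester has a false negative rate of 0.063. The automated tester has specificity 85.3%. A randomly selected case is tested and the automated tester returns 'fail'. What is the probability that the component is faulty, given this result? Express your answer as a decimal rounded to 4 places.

P(H | E) ≈ 0.4530

Write H for 'the component is faulty'. Prior odds H:¬H = 0.115/0.885 = 0.12994. For the 'fail' outcome, the likelihood ratio is 0.937/0.147 = 6.3741.
Posterior odds = 0.12994 × 6.3741 = 0.82828, so P(H|E) = 0.82828/(1+0.82828) = 0.4530.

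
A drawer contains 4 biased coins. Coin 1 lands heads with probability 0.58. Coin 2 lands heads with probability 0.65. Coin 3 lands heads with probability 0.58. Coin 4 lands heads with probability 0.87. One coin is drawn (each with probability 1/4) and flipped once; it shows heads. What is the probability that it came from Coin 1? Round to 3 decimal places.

Tabulate prior·likelihood by source: [1] prior 0.25, lik 0.58, product 0.1450; [2] prior 0.25, lik 0.65, product 0.1625; [3] prior 0.25, lik 0.58, product 0.1450; [4] prior 0.25, lik 0.87, product 0.2175.
Normalizing constant = 0.67000; the posterior for Coin 1 is its product over the sum, 0.1450/0.67000 = 0.216.

Posterior probability ≈ 0.216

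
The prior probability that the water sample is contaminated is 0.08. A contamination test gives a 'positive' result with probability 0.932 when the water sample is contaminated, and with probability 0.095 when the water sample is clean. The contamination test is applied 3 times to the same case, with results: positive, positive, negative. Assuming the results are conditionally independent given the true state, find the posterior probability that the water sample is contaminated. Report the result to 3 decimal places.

Let H be the event that the water sample is contaminated; start with P(H) = 0.08. P('positive'|H) = 0.932, P('positive'|¬H) = 0.095.
Update on result 1 ('positive'): P(H) ← 0.932·0.0800 / (0.932·0.0800 + 0.095·0.9200) = 0.074560/0.16196 = 0.4604.
Update on result 2 ('positive'): P(H) ← 0.932·0.4604 / (0.932·0.4604 + 0.095·0.5396) = 0.42906/0.48032 = 0.8933.
Update on result 3 ('negative'): P(H) ← 0.068·0.8933 / (0.068·0.8933 + 0.905·0.1067) = 0.060742/0.15733 = 0.3861.

Posterior P(H) ≈ 0.386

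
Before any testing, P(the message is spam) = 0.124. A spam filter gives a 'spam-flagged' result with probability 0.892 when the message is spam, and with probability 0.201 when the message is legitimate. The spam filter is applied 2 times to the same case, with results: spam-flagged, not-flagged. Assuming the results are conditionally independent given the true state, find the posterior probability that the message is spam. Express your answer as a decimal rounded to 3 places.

Posterior P(H) ≈ 0.078

With H the event that the message is spam, the joint likelihood of the observed sequence is P(data|H) = 0.892·0.108 = 0.096336 and P(data|¬H) = 0.201·0.799 = 0.16060.
Bayes: P(H|data) = 0.124·0.096336 / (0.124·0.096336 + 0.876·0.16060) = 0.011946/0.15263 = 0.0783.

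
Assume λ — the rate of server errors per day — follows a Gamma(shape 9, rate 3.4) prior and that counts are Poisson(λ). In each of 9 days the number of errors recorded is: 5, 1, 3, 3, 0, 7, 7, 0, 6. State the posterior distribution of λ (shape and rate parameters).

Posterior: Gamma(shape=41, rate=12.4)

The Poisson likelihood adds the total count to the shape and the number of exposure periods to the rate. Here ∑xᵢ = 32 and n = 9, so shape 9→41 and rate 3.4→12.4.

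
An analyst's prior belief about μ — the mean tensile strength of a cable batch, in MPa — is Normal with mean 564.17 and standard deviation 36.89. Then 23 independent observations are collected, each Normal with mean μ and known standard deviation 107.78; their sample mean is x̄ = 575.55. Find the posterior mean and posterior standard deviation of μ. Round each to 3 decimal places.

Posterior mean ≈ 572.470; posterior SD ≈ 19.193

With known σ, the Normal prior is conjugate. Weight on the data is w = (n/σ²)/(n/σ² + 1/τ₀²) = 0.00197994/(0.00197994+0.00073482) = 0.72932.
Posterior mean = w·x̄ + (1−w)·μ₀ = 0.72932·575.55 + 0.27068·564.17 = 572.470. Posterior variance = 1/(0.00197994+0.00073482) = 368.357, so SD = 19.193.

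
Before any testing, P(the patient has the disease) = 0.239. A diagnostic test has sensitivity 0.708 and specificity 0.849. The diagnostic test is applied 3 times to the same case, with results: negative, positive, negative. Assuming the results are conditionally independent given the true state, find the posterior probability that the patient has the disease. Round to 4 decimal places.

Posterior P(H) ≈ 0.1483

With H the event that the patient has the disease, the joint likelihood of the observed sequence is P(data|H) = 0.292·0.708·0.292 = 0.060367 and P(data|¬H) = 0.849·0.151·0.849 = 0.10884.
Bayes: P(H|data) = 0.239·0.060367 / (0.239·0.060367 + 0.761·0.10884) = 0.014428/0.097256 = 0.1483.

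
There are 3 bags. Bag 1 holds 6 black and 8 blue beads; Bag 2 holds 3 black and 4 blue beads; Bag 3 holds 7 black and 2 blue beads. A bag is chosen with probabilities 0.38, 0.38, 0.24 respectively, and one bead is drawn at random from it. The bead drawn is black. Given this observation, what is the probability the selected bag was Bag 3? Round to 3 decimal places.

Tabulate prior·likelihood by source: [1] prior 0.38, lik 0.4286, product 0.1629; [2] prior 0.38, lik 0.4286, product 0.1629; [3] prior 0.24, lik 0.7778, product 0.1867.
Normalizing constant = 0.51238; the posterior for Bag 3 is its product over the sum, 0.1867/0.51238 = 0.364.

Posterior probability ≈ 0.364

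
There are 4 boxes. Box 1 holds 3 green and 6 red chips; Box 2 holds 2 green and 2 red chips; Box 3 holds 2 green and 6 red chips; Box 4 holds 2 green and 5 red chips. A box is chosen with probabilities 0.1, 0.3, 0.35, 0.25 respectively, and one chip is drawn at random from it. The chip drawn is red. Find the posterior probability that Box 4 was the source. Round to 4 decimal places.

Posterior probability ≈ 0.2715

Tabulate prior·likelihood by source: [1] prior 0.1, lik 0.6667, product 0.06667; [2] prior 0.3, lik 0.5, product 0.1500; [3] prior 0.35, lik 0.75, product 0.2625; [4] prior 0.25, lik 0.7143, product 0.1786.
Normalizing constant = 0.65774; the posterior for Box 4 is its product over the sum, 0.1786/0.65774 = 0.2715.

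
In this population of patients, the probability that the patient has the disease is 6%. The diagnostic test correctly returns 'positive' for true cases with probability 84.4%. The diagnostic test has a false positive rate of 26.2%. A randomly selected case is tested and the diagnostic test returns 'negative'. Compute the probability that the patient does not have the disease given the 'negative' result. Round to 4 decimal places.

P(¬H | E) ≈ 0.9867

Let H be the event that the patient has the disease. P(H) = 0.06, so P(¬H) = 0.94. With E the 'negative' result, P(E|H) = 0.156 and P(E|¬H) = 0.738.
P(E) = 0.156·0.06 + 0.738·0.94 = 0.0093600 + 0.69372 = 0.70308.
By Bayes' theorem, P(H|E) = 0.0093600 / 0.70308 = 0.0133. Hence P(¬H|E) = 1 − 0.0133 = 0.9867.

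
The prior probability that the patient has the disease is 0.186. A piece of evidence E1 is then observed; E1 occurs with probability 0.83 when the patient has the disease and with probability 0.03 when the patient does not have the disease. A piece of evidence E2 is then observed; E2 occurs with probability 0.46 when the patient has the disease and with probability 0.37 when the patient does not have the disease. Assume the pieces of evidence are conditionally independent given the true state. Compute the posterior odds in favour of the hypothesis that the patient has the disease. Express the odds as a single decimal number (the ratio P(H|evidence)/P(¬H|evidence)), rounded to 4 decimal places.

Posterior odds ≈ 7.8596

Prior odds = 0.186/(1−0.186) = 0.22850. In log-odds, ln(0.22850) = -1.4762.
Add log likelihood ratios: ln(27.667) + ln(1.2432) = 3.5380.
Posterior log-odds = 2.0617, so posterior odds = exp(2.0617) = 7.8596.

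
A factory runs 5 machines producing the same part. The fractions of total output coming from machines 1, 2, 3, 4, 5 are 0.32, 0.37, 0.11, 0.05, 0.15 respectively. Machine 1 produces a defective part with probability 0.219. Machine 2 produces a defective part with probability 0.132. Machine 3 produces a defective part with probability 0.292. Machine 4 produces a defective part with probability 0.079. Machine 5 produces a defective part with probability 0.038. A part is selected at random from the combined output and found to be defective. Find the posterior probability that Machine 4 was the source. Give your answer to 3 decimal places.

Tabulate prior·likelihood by source: [1] prior 0.32, lik 0.219, product 0.07008; [2] prior 0.37, lik 0.132, product 0.04884; [3] prior 0.11, lik 0.292, product 0.03212; [4] prior 0.05, lik 0.079, product 0.003950; [5] prior 0.15, lik 0.038, product 0.005700.
Normalizing constant = 0.16069; the posterior for Machine 4 is its product over the sum, 0.003950/0.16069 = 0.025.

Posterior probability ≈ 0.025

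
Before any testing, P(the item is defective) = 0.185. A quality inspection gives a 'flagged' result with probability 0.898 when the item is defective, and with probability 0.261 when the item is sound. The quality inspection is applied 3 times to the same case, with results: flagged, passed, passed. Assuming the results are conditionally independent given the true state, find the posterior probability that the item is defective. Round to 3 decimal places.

With H the event that the item is defective, the joint likelihood of the observed sequence is P(data|H) = 0.898·0.102·0.102 = 0.0093428 and P(data|¬H) = 0.261·0.739·0.739 = 0.14254.
Bayes: P(H|data) = 0.185·0.0093428 / (0.185·0.0093428 + 0.815·0.14254) = 0.0017284/0.11790 = 0.0147.

Posterior P(H) ≈ 0.015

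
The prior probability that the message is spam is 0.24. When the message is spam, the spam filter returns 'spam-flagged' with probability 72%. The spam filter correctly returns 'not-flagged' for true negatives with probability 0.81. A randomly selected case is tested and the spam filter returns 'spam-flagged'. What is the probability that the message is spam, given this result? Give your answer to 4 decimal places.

Let H be the event that the message is spam. P(H) = 0.24, so P(¬H) = 0.76. With E the 'spam-flagged' result, P(E|H) = 0.72 and P(E|¬H) = 0.19.
P(E) = 0.72·0.24 + 0.19·0.76 = 0.17280 + 0.14440 = 0.31720.
By Bayes' theorem, P(H|E) = 0.17280 / 0.31720 = 0.5448.

P(H | E) ≈ 0.5448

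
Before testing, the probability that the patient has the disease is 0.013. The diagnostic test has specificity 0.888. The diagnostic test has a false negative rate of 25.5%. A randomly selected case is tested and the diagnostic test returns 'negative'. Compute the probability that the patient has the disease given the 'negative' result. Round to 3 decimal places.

P(H | E) ≈ 0.004

Write H for 'the patient has the disease'. Prior odds H:¬H = 0.013/0.987 = 0.013171. For the 'negative' outcome, the likelihood ratio is 0.255/0.888 = 0.28716.
Posterior odds = 0.013171 × 0.28716 = 0.0037823, so P(H|E) = 0.0037823/(1+0.0037823) = 0.004.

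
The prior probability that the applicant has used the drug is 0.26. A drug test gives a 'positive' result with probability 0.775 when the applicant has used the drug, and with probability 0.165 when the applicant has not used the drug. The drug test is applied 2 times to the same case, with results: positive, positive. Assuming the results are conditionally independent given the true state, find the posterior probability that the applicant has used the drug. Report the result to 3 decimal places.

Posterior P(H) ≈ 0.886

With H the event that the applicant has used the drug, the joint likelihood of the observed sequence is P(data|H) = 0.775·0.775 = 0.60063 and P(data|¬H) = 0.165·0.165 = 0.027225.
Bayes: P(H|data) = 0.26·0.60063 / (0.26·0.60063 + 0.74·0.027225) = 0.15616/0.17631 = 0.8857.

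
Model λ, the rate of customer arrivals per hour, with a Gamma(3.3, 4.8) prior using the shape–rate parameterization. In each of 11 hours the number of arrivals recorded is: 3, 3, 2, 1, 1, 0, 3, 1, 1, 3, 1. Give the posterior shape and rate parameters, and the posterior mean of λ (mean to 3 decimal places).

Posterior: Gamma(shape=22.3, rate=15.8); mean ≈ 1.411

The Poisson likelihood adds the total count to the shape and the number of exposure periods to the rate. Here ∑xᵢ = 19 and n = 11, so shape 3.3→22.3 and rate 4.8→15.8.
Posterior mean = shape/rate = 22.3/15.8 = 1.411.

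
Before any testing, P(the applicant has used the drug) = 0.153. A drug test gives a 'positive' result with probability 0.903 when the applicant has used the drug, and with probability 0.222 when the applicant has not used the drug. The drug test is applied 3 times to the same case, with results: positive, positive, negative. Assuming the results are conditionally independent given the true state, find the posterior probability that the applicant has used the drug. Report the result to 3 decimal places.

Posterior P(H) ≈ 0.271

With H the event that the applicant has used the drug, the joint likelihood of the observed sequence is P(data|H) = 0.903·0.903·0.097 = 0.079095 and P(data|¬H) = 0.222·0.222·0.778 = 0.038343.
Bayes: P(H|data) = 0.153·0.079095 / (0.153·0.079095 + 0.847·0.038343) = 0.012101/0.044578 = 0.2715.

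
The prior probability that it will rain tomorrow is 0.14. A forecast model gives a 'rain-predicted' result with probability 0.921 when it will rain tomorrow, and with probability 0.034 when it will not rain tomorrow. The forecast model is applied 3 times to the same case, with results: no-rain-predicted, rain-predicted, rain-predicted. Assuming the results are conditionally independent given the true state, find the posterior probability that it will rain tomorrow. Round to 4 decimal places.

Posterior P(H) ≈ 0.9071

With H the event that it will rain tomorrow, the joint likelihood of the observed sequence is P(data|H) = 0.079·0.921·0.921 = 0.067011 and P(data|¬H) = 0.966·0.034·0.034 = 0.0011167.
Bayes: P(H|data) = 0.14·0.067011 / (0.14·0.067011 + 0.86·0.0011167) = 0.0093815/0.010342 = 0.9071.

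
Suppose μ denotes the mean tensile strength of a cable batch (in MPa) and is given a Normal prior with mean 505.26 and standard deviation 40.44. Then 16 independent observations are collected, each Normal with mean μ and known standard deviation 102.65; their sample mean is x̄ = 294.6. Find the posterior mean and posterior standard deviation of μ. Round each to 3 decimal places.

Posterior mean ≈ 355.078; posterior SD ≈ 21.668

With known σ, the Normal prior is conjugate. Weight on the data is w = (n/σ²)/(n/σ² + 1/τ₀²) = 0.00151846/(0.00151846+0.00061147) = 0.71291.
Posterior mean = w·x̄ + (1−w)·μ₀ = 0.71291·294.6 + 0.28709·505.26 = 355.078. Posterior variance = 1/(0.00151846+0.00061147) = 469.499, so SD = 21.668.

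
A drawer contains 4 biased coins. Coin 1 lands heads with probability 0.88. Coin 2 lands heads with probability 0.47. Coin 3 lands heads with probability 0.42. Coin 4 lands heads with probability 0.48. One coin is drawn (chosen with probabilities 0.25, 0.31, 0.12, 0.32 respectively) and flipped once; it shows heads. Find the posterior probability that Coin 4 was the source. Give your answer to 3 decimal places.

P(heads|C1) = 0.88; P(heads|C2) = 0.47; P(heads|C3) = 0.42; P(heads|C4) = 0.48.
Prior × likelihood for each source: 0.25·0.88=0.2200, 0.31·0.47=0.1457, 0.12·0.42=0.05040, 0.32·0.48=0.1536. Summing gives P(heads) = 0.56970.
P(Coin 4 | heads) = 0.1536 / 0.56970 = 0.270.

Posterior probability ≈ 0.270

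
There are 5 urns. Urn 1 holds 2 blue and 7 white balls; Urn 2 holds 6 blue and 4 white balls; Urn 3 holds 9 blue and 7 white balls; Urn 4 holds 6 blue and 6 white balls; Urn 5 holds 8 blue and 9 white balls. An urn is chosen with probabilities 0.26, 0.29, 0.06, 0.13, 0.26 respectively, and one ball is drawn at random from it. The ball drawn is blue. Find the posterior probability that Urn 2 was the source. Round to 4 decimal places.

Posterior probability ≈ 0.3842

P(blue|Urn 1) = 0.2222; P(blue|Urn 2) = 0.6; P(blue|Urn 3) = 0.5625; P(blue|Urn 4) = 0.5; P(blue|Urn 5) = 0.4706.
Prior × likelihood for each source: 0.26·0.2222=0.05778, 0.29·0.6=0.1740, 0.06·0.5625=0.03375, 0.13·0.5=0.06500, 0.26·0.4706=0.1224. Summing gives P(blue) = 0.45288.
P(Urn 2 | blue) = 0.1740 / 0.45288 = 0.3842.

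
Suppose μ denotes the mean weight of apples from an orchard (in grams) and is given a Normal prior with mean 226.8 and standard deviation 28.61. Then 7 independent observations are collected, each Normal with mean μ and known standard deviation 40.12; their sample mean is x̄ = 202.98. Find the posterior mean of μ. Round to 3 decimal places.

Prior precision 1/τ₀² = 1/28.61² = 0.00122170; data precision n/σ² = 7/40.12² = 0.00434887.
Posterior precision = 0.00122170 + 0.00434887 = 0.00557057.
Posterior mean = (0.00122170·226.8 + 0.00434887·202.98) / 0.00557057 = 208.204.

Posterior mean ≈ 208.204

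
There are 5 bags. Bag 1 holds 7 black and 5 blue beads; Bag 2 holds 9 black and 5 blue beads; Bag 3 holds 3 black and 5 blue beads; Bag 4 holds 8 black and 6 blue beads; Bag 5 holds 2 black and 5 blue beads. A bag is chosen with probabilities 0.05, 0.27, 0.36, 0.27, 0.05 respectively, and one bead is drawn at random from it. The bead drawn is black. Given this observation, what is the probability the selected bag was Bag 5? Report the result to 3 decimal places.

Posterior probability ≈ 0.028

Tabulate prior·likelihood by source: [1] prior 0.05, lik 0.5833, product 0.02917; [2] prior 0.27, lik 0.6429, product 0.1736; [3] prior 0.36, lik 0.375, product 0.1350; [4] prior 0.27, lik 0.5714, product 0.1543; [5] prior 0.05, lik 0.2857, product 0.01429.
Normalizing constant = 0.50631; the posterior for Bag 5 is its product over the sum, 0.01429/0.50631 = 0.028.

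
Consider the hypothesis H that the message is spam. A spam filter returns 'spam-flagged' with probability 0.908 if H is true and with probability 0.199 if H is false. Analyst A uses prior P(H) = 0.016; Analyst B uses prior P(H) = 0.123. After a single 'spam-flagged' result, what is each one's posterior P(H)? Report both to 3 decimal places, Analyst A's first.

The likelihood ratio for a 'spam-flagged' result is 0.908/0.199 = 4.5628.
Analyst A: prior odds 0.016/0.984 = 0.016260; posterior odds 0.074192; posterior probability 0.069.
Analyst B: prior odds 0.123/0.877 = 0.14025; posterior odds 0.63994; posterior probability 0.390.

Analyst A: 0.069; Analyst B: 0.390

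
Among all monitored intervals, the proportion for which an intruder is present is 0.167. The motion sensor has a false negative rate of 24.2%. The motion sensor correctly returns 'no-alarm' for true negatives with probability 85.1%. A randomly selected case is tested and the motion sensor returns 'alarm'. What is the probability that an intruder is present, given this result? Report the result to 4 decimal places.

Write H for 'an intruder is present'. Prior odds H:¬H = 0.167/0.833 = 0.20048. For the 'alarm' outcome, the likelihood ratio is 0.758/0.149 = 5.0872.
Posterior odds = 0.20048 × 5.0872 = 1.0199, so P(H|E) = 1.0199/(1+1.0199) = 0.5049.

P(H | E) ≈ 0.5049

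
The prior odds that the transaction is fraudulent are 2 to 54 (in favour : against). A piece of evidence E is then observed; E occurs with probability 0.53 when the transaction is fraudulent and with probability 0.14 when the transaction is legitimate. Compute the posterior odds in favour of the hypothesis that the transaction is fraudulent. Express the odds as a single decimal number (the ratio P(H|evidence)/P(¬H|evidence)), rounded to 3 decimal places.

Prior odds = 2/54 = 0.037037.
Likelihood ratio for E = 0.53/0.14 = 3.7857.
Posterior odds = prior odds × LR = 0.14021.

Posterior odds ≈ 0.140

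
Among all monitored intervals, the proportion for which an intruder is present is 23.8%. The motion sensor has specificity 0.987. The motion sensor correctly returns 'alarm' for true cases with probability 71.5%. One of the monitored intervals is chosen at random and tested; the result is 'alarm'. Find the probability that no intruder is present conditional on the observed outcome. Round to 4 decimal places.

Write H for 'an intruder is present'. Prior odds H:¬H = 0.238/0.762 = 0.31234. For the 'alarm' outcome, the likelihood ratio is 0.715/0.013 = 55.000.
Posterior odds = 0.31234 × 55.000 = 17.178, so P(H|E) = 17.178/(1+17.178) = 0.9450. Then P(¬H|E) = 1 − 0.9450 = 0.0550.

P(¬H | E) ≈ 0.0550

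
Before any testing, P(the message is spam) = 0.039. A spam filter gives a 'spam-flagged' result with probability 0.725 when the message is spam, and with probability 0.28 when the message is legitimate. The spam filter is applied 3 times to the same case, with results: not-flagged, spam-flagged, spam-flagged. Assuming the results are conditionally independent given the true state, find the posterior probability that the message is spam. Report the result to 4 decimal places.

Posterior P(H) ≈ 0.0941

With H the event that the message is spam, the joint likelihood of the observed sequence is P(data|H) = 0.275·0.725·0.725 = 0.14455 and P(data|¬H) = 0.72·0.28·0.28 = 0.056448.
Bayes: P(H|data) = 0.039·0.14455 / (0.039·0.14455 + 0.961·0.056448) = 0.0056373/0.059884 = 0.0941.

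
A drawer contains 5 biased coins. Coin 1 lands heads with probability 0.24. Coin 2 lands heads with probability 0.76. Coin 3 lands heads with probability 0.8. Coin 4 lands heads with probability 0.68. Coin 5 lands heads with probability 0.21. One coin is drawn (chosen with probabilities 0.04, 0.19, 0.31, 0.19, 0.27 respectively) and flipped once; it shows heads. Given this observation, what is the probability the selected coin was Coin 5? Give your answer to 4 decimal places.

Posterior probability ≈ 0.0964

P(heads|C1) = 0.24; P(heads|C2) = 0.76; P(heads|C3) = 0.8; P(heads|C4) = 0.68; P(heads|C5) = 0.21.
Prior × likelihood for each source: 0.04·0.24=0.009600, 0.19·0.76=0.1444, 0.31·0.8=0.2480, 0.19·0.68=0.1292, 0.27·0.21=0.05670. Summing gives P(heads) = 0.58790.
P(Coin 5 | heads) = 0.05670 / 0.58790 = 0.0964.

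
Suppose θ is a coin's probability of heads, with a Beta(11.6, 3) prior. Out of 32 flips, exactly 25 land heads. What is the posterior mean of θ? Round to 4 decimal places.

Posterior mean ≈ 0.7854

The binomial likelihood is conjugate to the Beta prior: with 25 successes and 7 failures, the posterior is Beta(11.6+25, 3+7) = Beta(36.6, 10).
Posterior mean = α/(α+β) = 36.6/46.6 = 0.7854.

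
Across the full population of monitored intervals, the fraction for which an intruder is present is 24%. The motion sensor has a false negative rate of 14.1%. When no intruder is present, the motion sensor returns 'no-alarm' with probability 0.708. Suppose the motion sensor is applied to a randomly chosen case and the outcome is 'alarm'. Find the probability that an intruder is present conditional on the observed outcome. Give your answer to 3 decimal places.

Let H be the event that an intruder is present. P(H) = 0.24, so P(¬H) = 0.76. With E the 'alarm' result, P(E|H) = 0.859 and P(E|¬H) = 0.292.
P(E) = 0.859·0.24 + 0.292·0.76 = 0.20616 + 0.22192 = 0.42808.
By Bayes' theorem, P(H|E) = 0.20616 / 0.42808 = 0.482.

P(H | E) ≈ 0.482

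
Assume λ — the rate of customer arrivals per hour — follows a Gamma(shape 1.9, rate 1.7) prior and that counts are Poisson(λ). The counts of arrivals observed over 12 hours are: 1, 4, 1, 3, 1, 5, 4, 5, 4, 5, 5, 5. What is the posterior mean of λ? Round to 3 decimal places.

Total count ∑xᵢ = 43 over n = 12 hours.
Gamma is conjugate to the Poisson likelihood: posterior is Gamma(shape = 1.9+43 = 44.9, rate = 1.7+12 = 13.7).
E[λ | data] = 44.9/13.7 = 3.277.

Posterior mean ≈ 3.277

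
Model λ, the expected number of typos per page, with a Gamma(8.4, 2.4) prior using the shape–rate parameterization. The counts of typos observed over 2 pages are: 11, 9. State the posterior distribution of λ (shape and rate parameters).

Posterior: Gamma(shape=28.4, rate=4.4)

Total count ∑xᵢ = 20 over n = 2 pages.
Gamma is conjugate to the Poisson likelihood: posterior is Gamma(shape = 8.4+20 = 28.4, rate = 2.4+2 = 4.4).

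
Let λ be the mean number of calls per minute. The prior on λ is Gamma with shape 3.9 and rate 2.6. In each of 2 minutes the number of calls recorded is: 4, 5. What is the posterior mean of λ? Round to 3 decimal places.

The Poisson likelihood adds the total count to the shape and the number of exposure periods to the rate. Here ∑xᵢ = 9 and n = 2, so shape 3.9→12.9 and rate 2.6→4.6.
E[λ | data] = 12.9/4.6 = 2.804.

Posterior mean ≈ 2.804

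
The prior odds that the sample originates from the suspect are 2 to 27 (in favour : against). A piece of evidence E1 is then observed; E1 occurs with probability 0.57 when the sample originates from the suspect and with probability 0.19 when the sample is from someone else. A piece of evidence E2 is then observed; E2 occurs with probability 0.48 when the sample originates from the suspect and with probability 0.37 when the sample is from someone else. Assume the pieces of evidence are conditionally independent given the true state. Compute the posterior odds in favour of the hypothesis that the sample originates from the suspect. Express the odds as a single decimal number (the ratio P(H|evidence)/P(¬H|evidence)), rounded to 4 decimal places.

Posterior odds ≈ 0.2883

Prior odds = 2/27 = 0.074074.
Likelihood ratio for E1 = 0.57/0.19 = 3.0000.
Likelihood ratio for E2 = 0.48/0.37 = 1.2973.
Posterior odds = prior odds × LR₁ × LR₂ = 0.28829.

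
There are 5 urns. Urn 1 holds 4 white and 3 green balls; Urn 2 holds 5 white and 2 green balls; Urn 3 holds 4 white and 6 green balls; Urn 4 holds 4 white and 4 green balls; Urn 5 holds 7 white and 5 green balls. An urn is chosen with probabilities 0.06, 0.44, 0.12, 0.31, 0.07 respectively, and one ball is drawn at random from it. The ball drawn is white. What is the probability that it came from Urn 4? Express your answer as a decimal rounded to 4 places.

Posterior probability ≈ 0.2616

P(white|Urn 1) = 0.5714; P(white|Urn 2) = 0.7143; P(white|Urn 3) = 0.4; P(white|Urn 4) = 0.5; P(white|Urn 5) = 0.5833.
Prior × likelihood for each source: 0.06·0.5714=0.03429, 0.44·0.7143=0.3143, 0.12·0.4=0.04800, 0.31·0.5=0.1550, 0.07·0.5833=0.04083. Summing gives P(white) = 0.59240.
P(Urn 4 | white) = 0.1550 / 0.59240 = 0.2616.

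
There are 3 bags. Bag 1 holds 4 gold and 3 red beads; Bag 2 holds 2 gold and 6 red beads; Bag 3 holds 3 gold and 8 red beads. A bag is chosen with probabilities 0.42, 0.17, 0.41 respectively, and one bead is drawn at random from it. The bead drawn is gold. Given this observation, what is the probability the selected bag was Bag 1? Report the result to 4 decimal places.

Posterior probability ≈ 0.6086

P(gold|Bag 1) = 0.5714; P(gold|Bag 2) = 0.25; P(gold|Bag 3) = 0.2727.
Prior × likelihood for each source: 0.42·0.5714=0.2400, 0.17·0.25=0.04250, 0.41·0.2727=0.1118. Summing gives P(gold) = 0.39432.
P(Bag 1 | gold) = 0.2400 / 0.39432 = 0.6086.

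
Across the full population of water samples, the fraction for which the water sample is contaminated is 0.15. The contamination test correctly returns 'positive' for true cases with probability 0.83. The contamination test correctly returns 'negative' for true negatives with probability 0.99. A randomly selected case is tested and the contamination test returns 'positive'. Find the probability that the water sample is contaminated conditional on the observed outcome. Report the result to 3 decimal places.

Let H be the event that the water sample is contaminated. P(H) = 0.15, so P(¬H) = 0.85. With E the 'positive' result, P(E|H) = 0.83 and P(E|¬H) = 0.01.
P(E) = 0.83·0.15 + 0.01·0.85 = 0.12450 + 0.0085000 = 0.13300.
By Bayes' theorem, P(H|E) = 0.12450 / 0.13300 = 0.936.

P(H | E) ≈ 0.936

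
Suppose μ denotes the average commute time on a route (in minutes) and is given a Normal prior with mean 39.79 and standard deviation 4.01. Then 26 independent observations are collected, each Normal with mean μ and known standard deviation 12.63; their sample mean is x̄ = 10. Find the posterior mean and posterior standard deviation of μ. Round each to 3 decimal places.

Prior precision 1/τ₀² = 1/4.01² = 0.0621887; data precision n/σ² = 26/12.63² = 0.162992.
Posterior precision = 0.0621887 + 0.162992 = 0.225181, giving posterior SD = 1/√0.225181 = 2.107.
Posterior mean = (0.0621887·39.79 + 0.162992·10) / 0.225181 = 18.227.

Posterior mean ≈ 18.227; posterior SD ≈ 2.107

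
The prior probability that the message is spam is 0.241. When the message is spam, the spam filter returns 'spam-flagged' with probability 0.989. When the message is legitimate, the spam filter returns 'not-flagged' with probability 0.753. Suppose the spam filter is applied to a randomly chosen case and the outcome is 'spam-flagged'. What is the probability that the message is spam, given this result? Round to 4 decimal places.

P(H | E) ≈ 0.5597

Let H be the event that the message is spam. P(H) = 0.241, so P(¬H) = 0.759. With E the 'spam-flagged' result, P(E|H) = 0.989 and P(E|¬H) = 0.247.
P(E) = 0.989·0.241 + 0.247·0.759 = 0.23835 + 0.18747 = 0.42582.
By Bayes' theorem, P(H|E) = 0.23835 / 0.42582 = 0.5597.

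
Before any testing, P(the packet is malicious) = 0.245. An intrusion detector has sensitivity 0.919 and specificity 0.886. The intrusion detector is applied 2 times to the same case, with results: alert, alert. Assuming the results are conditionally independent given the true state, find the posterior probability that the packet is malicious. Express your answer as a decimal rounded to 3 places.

Let H be the event that the packet is malicious; start with P(H) = 0.245. P('alert'|H) = 0.919, P('alert'|¬H) = 0.114.
Update on result 1 ('alert'): P(H) ← 0.919·0.2450 / (0.919·0.2450 + 0.114·0.7550) = 0.22515/0.31122 = 0.7234.
Update on result 2 ('alert'): P(H) ← 0.919·0.7234 / (0.919·0.7234 + 0.114·0.2766) = 0.66485/0.69638 = 0.9547.

Posterior P(H) ≈ 0.955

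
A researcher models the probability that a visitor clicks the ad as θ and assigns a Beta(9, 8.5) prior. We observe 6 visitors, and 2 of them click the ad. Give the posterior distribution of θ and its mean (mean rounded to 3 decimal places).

The binomial likelihood is conjugate to the Beta prior: with 2 successes and 4 failures, the posterior is Beta(9+2, 8.5+4) = Beta(11, 12.5).
Posterior mean = α/(α+β) = 11/23.5 = 0.468.

Posterior: Beta(11, 12.5); mean ≈ 0.468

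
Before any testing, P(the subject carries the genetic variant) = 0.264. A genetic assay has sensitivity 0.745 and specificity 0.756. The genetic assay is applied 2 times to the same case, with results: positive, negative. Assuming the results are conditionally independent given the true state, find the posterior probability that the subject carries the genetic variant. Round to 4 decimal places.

Let H be the event that the subject carries the genetic variant; start with P(H) = 0.264. P('positive'|H) = 0.745, P('positive'|¬H) = 0.244.
Update on result 1 ('positive'): P(H) ← 0.745·0.2640 / (0.745·0.2640 + 0.244·0.7360) = 0.19668/0.37626 = 0.5227.
Update on result 2 ('negative'): P(H) ← 0.255·0.5227 / (0.255·0.5227 + 0.756·0.4773) = 0.13329/0.49412 = 0.2698.

Posterior P(H) ≈ 0.2698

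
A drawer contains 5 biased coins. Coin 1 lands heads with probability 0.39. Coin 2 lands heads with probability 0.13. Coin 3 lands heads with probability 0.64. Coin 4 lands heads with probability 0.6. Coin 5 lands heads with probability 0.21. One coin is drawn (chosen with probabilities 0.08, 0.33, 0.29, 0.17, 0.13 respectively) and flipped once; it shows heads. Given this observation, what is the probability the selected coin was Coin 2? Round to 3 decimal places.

Tabulate prior·likelihood by source: [1] prior 0.08, lik 0.39, product 0.03120; [2] prior 0.33, lik 0.13, product 0.04290; [3] prior 0.29, lik 0.64, product 0.1856; [4] prior 0.17, lik 0.6, product 0.1020; [5] prior 0.13, lik 0.21, product 0.02730.
Normalizing constant = 0.38900; the posterior for Coin 2 is its product over the sum, 0.04290/0.38900 = 0.110.

Posterior probability ≈ 0.110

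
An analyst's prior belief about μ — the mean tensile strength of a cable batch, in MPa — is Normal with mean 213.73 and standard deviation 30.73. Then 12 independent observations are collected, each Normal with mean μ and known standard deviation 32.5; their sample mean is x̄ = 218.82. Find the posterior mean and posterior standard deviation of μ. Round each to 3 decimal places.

With known σ, the Normal prior is conjugate. Weight on the data is w = (n/σ²)/(n/σ² + 1/τ₀²) = 0.0113609/(0.0113609+0.00105895) = 0.91474.
Posterior mean = w·x̄ + (1−w)·μ₀ = 0.91474·218.82 + 0.085262·213.73 = 218.386. Posterior variance = 1/(0.0113609+0.00105895) = 80.5160, so SD = 8.973.

Posterior mean ≈ 218.386; posterior SD ≈ 8.973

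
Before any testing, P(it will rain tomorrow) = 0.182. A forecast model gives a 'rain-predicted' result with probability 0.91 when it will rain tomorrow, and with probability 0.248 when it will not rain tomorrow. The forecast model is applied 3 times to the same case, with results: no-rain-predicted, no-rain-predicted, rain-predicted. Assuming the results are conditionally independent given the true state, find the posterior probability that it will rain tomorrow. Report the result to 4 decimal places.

Let H be the event that it will rain tomorrow; start with P(H) = 0.182. P('rain-predicted'|H) = 0.91, P('rain-predicted'|¬H) = 0.248.
Update on result 1 ('no-rain-predicted'): P(H) ← 0.09·0.1820 / (0.09·0.1820 + 0.752·0.8180) = 0.016380/0.63152 = 0.0259.
Update on result 2 ('no-rain-predicted'): P(H) ← 0.09·0.0259 / (0.09·0.0259 + 0.752·0.9741) = 0.0023344/0.73483 = 0.0032.
Update on result 3 ('rain-predicted'): P(H) ← 0.91·0.0032 / (0.91·0.0032 + 0.248·0.9968) = 0.0028909/0.25010 = 0.0116.

Posterior P(H) ≈ 0.0116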